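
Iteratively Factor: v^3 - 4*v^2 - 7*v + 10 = (v + 2)*(v^2 - 6*v + 5) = (v - 5)*(v + 2)*(v - 1)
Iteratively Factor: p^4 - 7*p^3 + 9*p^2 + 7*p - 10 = (p - 2)*(p^3 - 5*p^2 - p + 5) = (p - 5)*(p - 2)*(p^2 - 1) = (p - 5)*(p - 2)*(p - 1)*(p + 1)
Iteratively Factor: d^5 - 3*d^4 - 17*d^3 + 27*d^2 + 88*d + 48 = (d - 4)*(d^4 + d^3 - 13*d^2 - 25*d - 12) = (d - 4)*(d + 1)*(d^3 - 13*d - 12) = (d - 4)*(d + 1)^2*(d^2 - d - 12) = (d - 4)*(d + 1)^2*(d + 3)*(d - 4)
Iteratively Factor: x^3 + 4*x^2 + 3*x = (x + 1)*(x^2 + 3*x) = (x + 1)*(x + 3)*(x)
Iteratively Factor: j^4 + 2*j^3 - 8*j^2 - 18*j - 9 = (j + 1)*(j^3 + j^2 - 9*j - 9) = (j - 3)*(j + 1)*(j^2 + 4*j + 3) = (j - 3)*(j + 1)*(j + 3)*(j + 1)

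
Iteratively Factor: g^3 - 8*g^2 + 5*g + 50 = (g - 5)*(g^2 - 3*g - 10) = (g - 5)*(g + 2)*(g - 5)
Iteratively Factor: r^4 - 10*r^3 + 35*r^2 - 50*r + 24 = (r - 2)*(r^3 - 8*r^2 + 19*r - 12) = (r - 3)*(r - 2)*(r^2 - 5*r + 4) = (r - 3)*(r - 2)*(r - 1)*(r - 4)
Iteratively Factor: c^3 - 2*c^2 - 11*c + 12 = (c + 3)*(c^2 - 5*c + 4) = (c - 4)*(c + 3)*(c - 1)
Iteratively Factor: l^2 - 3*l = (l)*(l - 3)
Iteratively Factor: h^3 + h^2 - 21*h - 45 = (h - 5)*(h^2 + 6*h + 9) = (h - 5)*(h + 3)*(h + 3)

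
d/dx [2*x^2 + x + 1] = 4*x + 1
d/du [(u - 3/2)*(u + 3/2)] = 2*u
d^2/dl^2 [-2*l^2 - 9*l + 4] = -4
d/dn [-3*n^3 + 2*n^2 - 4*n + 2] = -9*n^2 + 4*n - 4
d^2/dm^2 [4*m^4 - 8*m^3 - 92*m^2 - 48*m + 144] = 48*m^2 - 48*m - 184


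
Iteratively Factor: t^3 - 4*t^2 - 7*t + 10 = (t - 5)*(t^2 + t - 2) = (t - 5)*(t - 1)*(t + 2)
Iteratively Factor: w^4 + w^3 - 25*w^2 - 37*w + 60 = (w + 3)*(w^3 - 2*w^2 - 19*w + 20) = (w - 5)*(w + 3)*(w^2 + 3*w - 4) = (w - 5)*(w - 1)*(w + 3)*(w + 4)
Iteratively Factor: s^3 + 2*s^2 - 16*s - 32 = (s - 4)*(s^2 + 6*s + 8) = (s - 4)*(s + 4)*(s + 2)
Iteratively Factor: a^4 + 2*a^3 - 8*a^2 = (a)*(a^3 + 2*a^2 - 8*a) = a*(a - 2)*(a^2 + 4*a) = a*(a - 2)*(a + 4)*(a)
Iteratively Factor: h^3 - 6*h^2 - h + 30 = (h - 5)*(h^2 - h - 6) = (h - 5)*(h + 2)*(h - 3)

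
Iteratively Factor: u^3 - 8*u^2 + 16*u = (u)*(u^2 - 8*u + 16) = u*(u - 4)*(u - 4)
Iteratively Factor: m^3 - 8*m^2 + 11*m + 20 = (m - 4)*(m^2 - 4*m - 5) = (m - 4)*(m + 1)*(m - 5)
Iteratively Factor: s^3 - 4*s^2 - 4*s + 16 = (s - 2)*(s^2 - 2*s - 8) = (s - 4)*(s - 2)*(s + 2)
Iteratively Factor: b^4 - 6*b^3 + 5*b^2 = (b - 5)*(b^3 - b^2) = b*(b - 5)*(b^2 - b) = b^2*(b - 5)*(b - 1)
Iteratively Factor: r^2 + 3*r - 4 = (r + 4)*(r - 1)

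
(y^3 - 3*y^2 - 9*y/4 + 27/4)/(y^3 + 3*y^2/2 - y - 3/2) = (2*y^2 - 9*y + 9)/(2*(y^2 - 1))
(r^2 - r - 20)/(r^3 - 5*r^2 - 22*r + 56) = (r - 5)/(r^2 - 9*r + 14)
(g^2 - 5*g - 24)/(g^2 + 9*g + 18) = (g - 8)/(g + 6)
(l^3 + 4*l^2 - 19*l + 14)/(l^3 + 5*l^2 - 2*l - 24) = (l^2 + 6*l - 7)/(l^2 + 7*l + 12)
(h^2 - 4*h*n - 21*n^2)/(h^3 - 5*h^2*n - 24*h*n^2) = (h - 7*n)/(h*(h - 8*n))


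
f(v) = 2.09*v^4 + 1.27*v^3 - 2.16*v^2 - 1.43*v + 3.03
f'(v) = 8.36*v^3 + 3.81*v^2 - 4.32*v - 1.43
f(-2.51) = 55.88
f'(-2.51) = -98.78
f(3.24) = 249.23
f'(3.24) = 308.91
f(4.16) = 677.05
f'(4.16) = 648.38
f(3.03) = 190.36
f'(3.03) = 253.02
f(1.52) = 11.48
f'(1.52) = 30.16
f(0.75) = 1.94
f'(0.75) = 1.00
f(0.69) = 1.91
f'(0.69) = 0.15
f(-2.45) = 50.19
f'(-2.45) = -90.92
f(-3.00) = 122.88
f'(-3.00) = -179.90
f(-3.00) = 122.88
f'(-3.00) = -179.90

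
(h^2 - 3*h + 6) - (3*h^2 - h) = -2*h^2 - 2*h + 6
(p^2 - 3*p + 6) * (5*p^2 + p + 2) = 5*p^4 - 14*p^3 + 29*p^2 + 12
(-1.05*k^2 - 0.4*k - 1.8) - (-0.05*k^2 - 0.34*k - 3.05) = -1.0*k^2 - 0.06*k + 1.25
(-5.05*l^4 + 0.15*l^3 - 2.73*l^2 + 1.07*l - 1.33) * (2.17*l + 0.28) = -10.9585*l^5 - 1.0885*l^4 - 5.8821*l^3 + 1.5575*l^2 - 2.5865*l - 0.3724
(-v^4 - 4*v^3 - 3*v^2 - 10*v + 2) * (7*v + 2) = -7*v^5 - 30*v^4 - 29*v^3 - 76*v^2 - 6*v + 4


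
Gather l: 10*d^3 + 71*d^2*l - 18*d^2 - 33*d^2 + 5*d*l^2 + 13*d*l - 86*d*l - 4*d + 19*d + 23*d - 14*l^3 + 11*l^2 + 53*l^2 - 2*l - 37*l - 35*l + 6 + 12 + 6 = 10*d^3 - 51*d^2 + 38*d - 14*l^3 + l^2*(5*d + 64) + l*(71*d^2 - 73*d - 74) + 24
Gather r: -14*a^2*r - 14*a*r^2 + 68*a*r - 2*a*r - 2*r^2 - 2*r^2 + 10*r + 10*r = r^2*(-14*a - 4) + r*(-14*a^2 + 66*a + 20)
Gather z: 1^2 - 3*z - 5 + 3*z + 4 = 0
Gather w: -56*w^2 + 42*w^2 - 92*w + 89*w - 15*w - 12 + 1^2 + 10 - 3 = -14*w^2 - 18*w - 4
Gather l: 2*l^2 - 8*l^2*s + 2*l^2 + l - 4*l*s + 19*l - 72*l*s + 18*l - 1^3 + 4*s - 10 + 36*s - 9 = l^2*(4 - 8*s) + l*(38 - 76*s) + 40*s - 20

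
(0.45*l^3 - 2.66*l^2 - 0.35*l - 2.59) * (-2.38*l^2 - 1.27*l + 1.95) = -1.071*l^5 + 5.7593*l^4 + 5.0887*l^3 + 1.4217*l^2 + 2.6068*l - 5.0505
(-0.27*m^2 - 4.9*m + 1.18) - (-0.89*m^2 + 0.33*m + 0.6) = 0.62*m^2 - 5.23*m + 0.58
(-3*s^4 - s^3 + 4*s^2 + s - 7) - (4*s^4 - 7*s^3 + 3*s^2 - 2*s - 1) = -7*s^4 + 6*s^3 + s^2 + 3*s - 6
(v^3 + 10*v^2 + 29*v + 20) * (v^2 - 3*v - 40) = v^5 + 7*v^4 - 41*v^3 - 467*v^2 - 1220*v - 800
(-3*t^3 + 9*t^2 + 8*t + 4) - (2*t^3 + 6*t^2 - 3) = -5*t^3 + 3*t^2 + 8*t + 7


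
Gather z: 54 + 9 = 63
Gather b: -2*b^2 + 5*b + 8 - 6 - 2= -2*b^2 + 5*b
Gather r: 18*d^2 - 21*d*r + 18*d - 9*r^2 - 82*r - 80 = 18*d^2 + 18*d - 9*r^2 + r*(-21*d - 82) - 80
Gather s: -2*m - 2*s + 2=-2*m - 2*s + 2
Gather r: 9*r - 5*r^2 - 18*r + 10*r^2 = 5*r^2 - 9*r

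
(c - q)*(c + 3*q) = c^2 + 2*c*q - 3*q^2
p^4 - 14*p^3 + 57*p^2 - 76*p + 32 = (p - 8)*(p - 4)*(p - 1)^2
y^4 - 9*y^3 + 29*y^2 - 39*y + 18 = (y - 3)^2*(y - 2)*(y - 1)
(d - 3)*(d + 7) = d^2 + 4*d - 21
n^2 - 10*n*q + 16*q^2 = (n - 8*q)*(n - 2*q)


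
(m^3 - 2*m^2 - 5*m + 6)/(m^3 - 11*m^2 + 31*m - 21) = (m + 2)/(m - 7)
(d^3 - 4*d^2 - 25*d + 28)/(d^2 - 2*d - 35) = (d^2 + 3*d - 4)/(d + 5)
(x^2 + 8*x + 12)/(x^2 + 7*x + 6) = (x + 2)/(x + 1)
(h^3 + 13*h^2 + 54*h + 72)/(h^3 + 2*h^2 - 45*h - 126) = (h + 4)/(h - 7)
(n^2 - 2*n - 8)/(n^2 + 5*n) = (n^2 - 2*n - 8)/(n*(n + 5))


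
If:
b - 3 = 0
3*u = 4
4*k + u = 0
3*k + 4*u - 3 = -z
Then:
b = 3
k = -1/3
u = 4/3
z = -4/3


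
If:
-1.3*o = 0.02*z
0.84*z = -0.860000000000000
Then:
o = 0.02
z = -1.02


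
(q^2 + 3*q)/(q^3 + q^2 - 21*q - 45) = q/(q^2 - 2*q - 15)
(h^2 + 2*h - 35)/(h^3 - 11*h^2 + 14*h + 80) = (h + 7)/(h^2 - 6*h - 16)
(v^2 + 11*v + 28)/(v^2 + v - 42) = (v + 4)/(v - 6)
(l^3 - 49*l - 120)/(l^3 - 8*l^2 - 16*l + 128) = (l^2 + 8*l + 15)/(l^2 - 16)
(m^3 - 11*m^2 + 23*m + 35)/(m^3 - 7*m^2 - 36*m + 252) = (m^2 - 4*m - 5)/(m^2 - 36)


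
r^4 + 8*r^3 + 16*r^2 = r^2*(r + 4)^2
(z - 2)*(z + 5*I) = z^2 - 2*z + 5*I*z - 10*I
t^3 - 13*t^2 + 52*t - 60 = (t - 6)*(t - 5)*(t - 2)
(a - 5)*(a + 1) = a^2 - 4*a - 5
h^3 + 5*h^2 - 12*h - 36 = (h - 3)*(h + 2)*(h + 6)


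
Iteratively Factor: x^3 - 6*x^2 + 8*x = (x - 4)*(x^2 - 2*x) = (x - 4)*(x - 2)*(x)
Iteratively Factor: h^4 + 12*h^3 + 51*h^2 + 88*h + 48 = (h + 1)*(h^3 + 11*h^2 + 40*h + 48) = (h + 1)*(h + 4)*(h^2 + 7*h + 12) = (h + 1)*(h + 3)*(h + 4)*(h + 4)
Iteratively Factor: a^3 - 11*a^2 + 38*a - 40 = (a - 5)*(a^2 - 6*a + 8) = (a - 5)*(a - 2)*(a - 4)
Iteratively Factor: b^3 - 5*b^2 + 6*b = (b)*(b^2 - 5*b + 6) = b*(b - 3)*(b - 2)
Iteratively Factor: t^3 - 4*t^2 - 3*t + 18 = (t - 3)*(t^2 - t - 6) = (t - 3)*(t + 2)*(t - 3)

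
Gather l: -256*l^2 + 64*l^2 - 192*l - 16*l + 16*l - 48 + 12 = -192*l^2 - 192*l - 36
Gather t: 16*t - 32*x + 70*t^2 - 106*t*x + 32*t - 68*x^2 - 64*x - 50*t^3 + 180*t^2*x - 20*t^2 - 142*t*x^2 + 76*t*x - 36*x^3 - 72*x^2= -50*t^3 + t^2*(180*x + 50) + t*(-142*x^2 - 30*x + 48) - 36*x^3 - 140*x^2 - 96*x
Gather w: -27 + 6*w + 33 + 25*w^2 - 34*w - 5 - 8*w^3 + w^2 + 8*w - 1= -8*w^3 + 26*w^2 - 20*w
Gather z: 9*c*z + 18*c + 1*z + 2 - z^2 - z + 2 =9*c*z + 18*c - z^2 + 4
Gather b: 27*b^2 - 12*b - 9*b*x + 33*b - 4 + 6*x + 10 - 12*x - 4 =27*b^2 + b*(21 - 9*x) - 6*x + 2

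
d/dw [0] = 0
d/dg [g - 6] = 1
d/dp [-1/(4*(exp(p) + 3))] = exp(p)/(4*(exp(p) + 3)^2)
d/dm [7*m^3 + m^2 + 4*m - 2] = 21*m^2 + 2*m + 4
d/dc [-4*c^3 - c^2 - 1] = 2*c*(-6*c - 1)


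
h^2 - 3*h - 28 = (h - 7)*(h + 4)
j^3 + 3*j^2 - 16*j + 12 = (j - 2)*(j - 1)*(j + 6)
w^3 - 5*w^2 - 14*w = w*(w - 7)*(w + 2)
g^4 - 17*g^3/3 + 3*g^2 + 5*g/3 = g*(g - 5)*(g - 1)*(g + 1/3)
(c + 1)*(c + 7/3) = c^2 + 10*c/3 + 7/3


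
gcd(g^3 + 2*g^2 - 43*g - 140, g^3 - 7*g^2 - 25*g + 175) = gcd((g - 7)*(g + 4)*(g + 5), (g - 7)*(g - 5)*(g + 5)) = g^2 - 2*g - 35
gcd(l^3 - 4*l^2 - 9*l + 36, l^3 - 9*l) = l^2 - 9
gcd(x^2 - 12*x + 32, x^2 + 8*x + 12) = 1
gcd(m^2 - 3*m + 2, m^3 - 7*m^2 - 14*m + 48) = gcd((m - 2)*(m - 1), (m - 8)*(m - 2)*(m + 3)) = m - 2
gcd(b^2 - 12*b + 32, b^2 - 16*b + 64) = b - 8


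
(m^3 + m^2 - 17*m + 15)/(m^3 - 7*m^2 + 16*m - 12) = (m^2 + 4*m - 5)/(m^2 - 4*m + 4)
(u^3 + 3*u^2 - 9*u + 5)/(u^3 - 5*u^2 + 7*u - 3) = (u + 5)/(u - 3)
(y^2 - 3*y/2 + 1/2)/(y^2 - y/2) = (y - 1)/y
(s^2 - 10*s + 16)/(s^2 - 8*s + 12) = (s - 8)/(s - 6)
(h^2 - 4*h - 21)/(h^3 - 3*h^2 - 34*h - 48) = (h - 7)/(h^2 - 6*h - 16)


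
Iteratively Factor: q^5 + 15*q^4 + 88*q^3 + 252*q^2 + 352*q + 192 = (q + 3)*(q^4 + 12*q^3 + 52*q^2 + 96*q + 64) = (q + 2)*(q + 3)*(q^3 + 10*q^2 + 32*q + 32) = (q + 2)*(q + 3)*(q + 4)*(q^2 + 6*q + 8) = (q + 2)*(q + 3)*(q + 4)^2*(q + 2)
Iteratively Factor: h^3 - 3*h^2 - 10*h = (h)*(h^2 - 3*h - 10) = h*(h - 5)*(h + 2)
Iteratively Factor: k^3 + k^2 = (k + 1)*(k^2) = k*(k + 1)*(k)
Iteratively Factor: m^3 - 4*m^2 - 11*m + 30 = (m - 5)*(m^2 + m - 6) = (m - 5)*(m + 3)*(m - 2)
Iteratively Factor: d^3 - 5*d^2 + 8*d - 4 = (d - 2)*(d^2 - 3*d + 2) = (d - 2)*(d - 1)*(d - 2)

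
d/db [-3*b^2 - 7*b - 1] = -6*b - 7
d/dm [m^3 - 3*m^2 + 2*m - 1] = 3*m^2 - 6*m + 2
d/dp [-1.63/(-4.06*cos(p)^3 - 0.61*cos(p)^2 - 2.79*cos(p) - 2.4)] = (19.8534*cos(p)^2 + 1.9886*cos(p) + 4.5477)*sin(p)/(4.06*cos(p)^3 + 0.61*cos(p)^2 + 2.79*cos(p) + 2.4)^2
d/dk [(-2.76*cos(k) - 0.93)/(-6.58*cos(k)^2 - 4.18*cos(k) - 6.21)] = (18.1608*cos(k)^2 + 12.2388*cos(k) - 13.2522)*sin(k)/(43.2964*cos(k)^4 + 55.0088*cos(k)^3 + 99.196*cos(k)^2 + 51.9156*cos(k) + 38.5641)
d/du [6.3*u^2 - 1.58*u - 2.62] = 12.6*u - 1.58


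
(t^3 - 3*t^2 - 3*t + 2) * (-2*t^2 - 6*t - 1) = -2*t^5 + 23*t^3 + 17*t^2 - 9*t - 2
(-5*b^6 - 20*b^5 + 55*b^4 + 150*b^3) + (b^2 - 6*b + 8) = -5*b^6 - 20*b^5 + 55*b^4 + 150*b^3 + b^2 - 6*b + 8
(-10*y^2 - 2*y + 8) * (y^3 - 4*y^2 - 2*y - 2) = -10*y^5 + 38*y^4 + 36*y^3 - 8*y^2 - 12*y - 16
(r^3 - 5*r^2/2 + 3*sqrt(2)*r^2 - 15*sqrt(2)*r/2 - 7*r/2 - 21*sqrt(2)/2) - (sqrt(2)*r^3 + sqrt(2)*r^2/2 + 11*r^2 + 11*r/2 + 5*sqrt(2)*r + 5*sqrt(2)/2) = -sqrt(2)*r^3 + r^3 - 27*r^2/2 + 5*sqrt(2)*r^2/2 - 25*sqrt(2)*r/2 - 9*r - 13*sqrt(2)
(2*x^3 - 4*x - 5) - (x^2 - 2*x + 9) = 2*x^3 - x^2 - 2*x - 14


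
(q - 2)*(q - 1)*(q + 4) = q^3 + q^2 - 10*q + 8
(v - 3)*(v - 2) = v^2 - 5*v + 6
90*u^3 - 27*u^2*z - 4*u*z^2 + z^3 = (-6*u + z)*(-3*u + z)*(5*u + z)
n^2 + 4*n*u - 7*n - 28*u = (n - 7)*(n + 4*u)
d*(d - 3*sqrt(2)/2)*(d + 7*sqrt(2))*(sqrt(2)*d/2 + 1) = sqrt(2)*d^4/2 + 13*d^3/2 - 5*sqrt(2)*d^2 - 21*d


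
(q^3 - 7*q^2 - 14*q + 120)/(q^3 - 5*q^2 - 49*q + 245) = (q^2 - 2*q - 24)/(q^2 - 49)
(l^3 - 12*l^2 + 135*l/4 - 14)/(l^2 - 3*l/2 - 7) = (l^2 - 17*l/2 + 4)/(l + 2)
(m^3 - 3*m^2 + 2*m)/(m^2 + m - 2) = m*(m - 2)/(m + 2)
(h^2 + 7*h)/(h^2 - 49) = h/(h - 7)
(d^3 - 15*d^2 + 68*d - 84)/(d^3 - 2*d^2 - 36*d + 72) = (d - 7)/(d + 6)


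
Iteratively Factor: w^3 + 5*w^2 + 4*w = (w + 4)*(w^2 + w) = (w + 1)*(w + 4)*(w)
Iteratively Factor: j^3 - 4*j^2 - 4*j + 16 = (j - 2)*(j^2 - 2*j - 8) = (j - 2)*(j + 2)*(j - 4)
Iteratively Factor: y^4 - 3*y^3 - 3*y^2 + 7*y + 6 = (y + 1)*(y^3 - 4*y^2 + y + 6) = (y - 2)*(y + 1)*(y^2 - 2*y - 3) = (y - 3)*(y - 2)*(y + 1)*(y + 1)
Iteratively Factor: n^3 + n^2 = (n)*(n^2 + n) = n*(n + 1)*(n)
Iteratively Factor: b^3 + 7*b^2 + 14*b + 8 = (b + 2)*(b^2 + 5*b + 4) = (b + 2)*(b + 4)*(b + 1)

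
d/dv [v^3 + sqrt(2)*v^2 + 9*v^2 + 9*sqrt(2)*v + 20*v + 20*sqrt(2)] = 3*v^2 + 2*sqrt(2)*v + 18*v + 9*sqrt(2) + 20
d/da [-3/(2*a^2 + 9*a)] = 3*(4*a + 9)/(a^2*(2*a + 9)^2)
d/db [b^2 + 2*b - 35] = 2*b + 2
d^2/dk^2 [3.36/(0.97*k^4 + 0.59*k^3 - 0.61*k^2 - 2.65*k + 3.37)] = ((-39.1104*k^2 - 11.8944*k + 4.0992)*(0.97*k^4 + 0.59*k^3 - 0.61*k^2 - 2.65*k + 3.37) + 3.36*(3.88*k^3 + 1.77*k^2 - 1.22*k - 2.65)*(7.76*k^3 + 3.54*k^2 - 2.44*k - 5.3))/(0.97*k^4 + 0.59*k^3 - 0.61*k^2 - 2.65*k + 3.37)^3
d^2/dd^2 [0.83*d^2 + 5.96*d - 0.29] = 1.66000000000000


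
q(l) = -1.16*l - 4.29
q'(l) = -1.16000000000000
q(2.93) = -7.69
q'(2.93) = -1.16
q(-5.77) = 2.40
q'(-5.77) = -1.16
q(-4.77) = 1.24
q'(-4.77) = -1.16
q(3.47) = -8.32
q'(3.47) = -1.16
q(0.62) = -5.01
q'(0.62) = -1.16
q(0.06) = -4.36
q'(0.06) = -1.16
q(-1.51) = -2.54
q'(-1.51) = -1.16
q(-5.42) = 2.00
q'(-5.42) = -1.16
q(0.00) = -4.29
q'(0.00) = -1.16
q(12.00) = -18.21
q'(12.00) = -1.16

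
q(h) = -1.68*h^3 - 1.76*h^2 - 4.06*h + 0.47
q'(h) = -5.04*h^2 - 3.52*h - 4.06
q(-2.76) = 33.59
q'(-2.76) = -32.74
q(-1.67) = 10.17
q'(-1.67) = -12.24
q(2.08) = -30.71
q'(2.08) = -33.19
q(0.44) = -1.80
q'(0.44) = -6.58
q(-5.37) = 231.67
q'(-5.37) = -130.50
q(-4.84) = 169.37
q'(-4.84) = -105.09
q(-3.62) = 71.80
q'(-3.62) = -57.36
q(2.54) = -48.73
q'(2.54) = -45.52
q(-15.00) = 5335.37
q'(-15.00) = -1085.26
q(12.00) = -3204.73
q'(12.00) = -772.06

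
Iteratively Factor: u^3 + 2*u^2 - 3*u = (u)*(u^2 + 2*u - 3) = u*(u + 3)*(u - 1)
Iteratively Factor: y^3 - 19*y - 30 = (y + 2)*(y^2 - 2*y - 15) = (y + 2)*(y + 3)*(y - 5)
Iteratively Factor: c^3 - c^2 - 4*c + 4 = (c + 2)*(c^2 - 3*c + 2) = (c - 2)*(c + 2)*(c - 1)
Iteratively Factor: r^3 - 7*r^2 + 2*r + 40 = (r - 4)*(r^2 - 3*r - 10) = (r - 4)*(r + 2)*(r - 5)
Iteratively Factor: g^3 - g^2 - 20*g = (g)*(g^2 - g - 20) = g*(g - 5)*(g + 4)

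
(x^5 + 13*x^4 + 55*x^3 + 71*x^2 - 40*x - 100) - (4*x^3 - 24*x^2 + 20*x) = x^5 + 13*x^4 + 51*x^3 + 95*x^2 - 60*x - 100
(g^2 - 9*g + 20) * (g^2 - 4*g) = g^4 - 13*g^3 + 56*g^2 - 80*g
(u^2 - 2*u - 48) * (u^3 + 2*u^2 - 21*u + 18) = u^5 - 73*u^3 - 36*u^2 + 972*u - 864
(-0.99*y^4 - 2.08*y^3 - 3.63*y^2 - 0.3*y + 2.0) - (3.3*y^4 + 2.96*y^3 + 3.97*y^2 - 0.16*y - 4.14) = -4.29*y^4 - 5.04*y^3 - 7.6*y^2 - 0.14*y + 6.14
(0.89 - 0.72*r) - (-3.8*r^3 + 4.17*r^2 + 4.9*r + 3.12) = 3.8*r^3 - 4.17*r^2 - 5.62*r - 2.23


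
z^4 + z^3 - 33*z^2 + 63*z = z*(z - 3)^2*(z + 7)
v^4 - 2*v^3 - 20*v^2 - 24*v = v*(v - 6)*(v + 2)^2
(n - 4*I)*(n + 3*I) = n^2 - I*n + 12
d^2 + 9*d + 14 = (d + 2)*(d + 7)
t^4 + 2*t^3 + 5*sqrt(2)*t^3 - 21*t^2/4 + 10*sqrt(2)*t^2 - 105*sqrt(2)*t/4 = t*(t - 3/2)*(t + 7/2)*(t + 5*sqrt(2))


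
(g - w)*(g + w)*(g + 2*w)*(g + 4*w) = g^4 + 6*g^3*w + 7*g^2*w^2 - 6*g*w^3 - 8*w^4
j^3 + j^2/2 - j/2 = j*(j - 1/2)*(j + 1)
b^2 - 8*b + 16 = (b - 4)^2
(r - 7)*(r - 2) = r^2 - 9*r + 14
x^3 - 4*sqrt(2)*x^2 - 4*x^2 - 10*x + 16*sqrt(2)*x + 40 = (x - 4)*(x - 5*sqrt(2))*(x + sqrt(2))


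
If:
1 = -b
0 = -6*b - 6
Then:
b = -1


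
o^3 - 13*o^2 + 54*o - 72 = (o - 6)*(o - 4)*(o - 3)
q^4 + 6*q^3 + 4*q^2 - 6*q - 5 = (q - 1)*(q + 1)^2*(q + 5)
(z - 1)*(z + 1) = z^2 - 1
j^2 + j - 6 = (j - 2)*(j + 3)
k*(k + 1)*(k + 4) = k^3 + 5*k^2 + 4*k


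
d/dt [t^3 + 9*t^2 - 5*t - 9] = 3*t^2 + 18*t - 5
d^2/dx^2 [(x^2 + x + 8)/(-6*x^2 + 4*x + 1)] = 2*(-60*x^3 - 882*x^2 + 558*x - 173)/(216*x^6 - 432*x^5 + 180*x^4 + 80*x^3 - 30*x^2 - 12*x - 1)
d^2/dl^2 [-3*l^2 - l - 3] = -6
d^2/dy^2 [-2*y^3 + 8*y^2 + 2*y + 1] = 16 - 12*y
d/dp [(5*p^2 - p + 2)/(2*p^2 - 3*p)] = (-13*p^2 - 8*p + 6)/(p^2*(4*p^2 - 12*p + 9))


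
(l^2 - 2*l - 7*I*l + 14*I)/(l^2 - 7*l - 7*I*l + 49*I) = (l - 2)/(l - 7)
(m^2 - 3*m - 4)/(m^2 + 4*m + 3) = (m - 4)/(m + 3)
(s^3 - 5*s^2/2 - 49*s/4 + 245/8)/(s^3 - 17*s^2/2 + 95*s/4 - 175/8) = (2*s + 7)/(2*s - 5)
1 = 1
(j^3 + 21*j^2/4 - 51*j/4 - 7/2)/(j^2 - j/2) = (4*j^3 + 21*j^2 - 51*j - 14)/(2*j*(2*j - 1))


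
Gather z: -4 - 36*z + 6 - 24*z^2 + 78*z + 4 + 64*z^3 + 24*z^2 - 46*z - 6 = 64*z^3 - 4*z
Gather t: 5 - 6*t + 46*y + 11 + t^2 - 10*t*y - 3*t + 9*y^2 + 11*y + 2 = t^2 + t*(-10*y - 9) + 9*y^2 + 57*y + 18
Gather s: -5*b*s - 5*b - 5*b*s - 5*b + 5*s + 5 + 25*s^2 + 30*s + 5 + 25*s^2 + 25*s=-10*b + 50*s^2 + s*(60 - 10*b) + 10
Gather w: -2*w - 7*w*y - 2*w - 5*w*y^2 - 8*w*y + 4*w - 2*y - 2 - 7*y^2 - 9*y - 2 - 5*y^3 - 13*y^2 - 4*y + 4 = w*(-5*y^2 - 15*y) - 5*y^3 - 20*y^2 - 15*y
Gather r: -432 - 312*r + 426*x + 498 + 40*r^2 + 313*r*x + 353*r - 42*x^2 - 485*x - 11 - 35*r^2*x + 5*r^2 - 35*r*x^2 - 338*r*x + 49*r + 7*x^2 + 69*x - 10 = r^2*(45 - 35*x) + r*(-35*x^2 - 25*x + 90) - 35*x^2 + 10*x + 45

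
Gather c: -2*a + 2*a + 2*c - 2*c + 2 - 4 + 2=0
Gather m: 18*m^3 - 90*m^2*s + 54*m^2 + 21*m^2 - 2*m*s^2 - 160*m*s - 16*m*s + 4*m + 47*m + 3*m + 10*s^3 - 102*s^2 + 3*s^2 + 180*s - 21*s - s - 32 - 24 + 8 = 18*m^3 + m^2*(75 - 90*s) + m*(-2*s^2 - 176*s + 54) + 10*s^3 - 99*s^2 + 158*s - 48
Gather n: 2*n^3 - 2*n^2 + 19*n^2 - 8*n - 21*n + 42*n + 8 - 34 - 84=2*n^3 + 17*n^2 + 13*n - 110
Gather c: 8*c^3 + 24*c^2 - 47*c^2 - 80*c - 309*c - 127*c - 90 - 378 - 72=8*c^3 - 23*c^2 - 516*c - 540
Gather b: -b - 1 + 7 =6 - b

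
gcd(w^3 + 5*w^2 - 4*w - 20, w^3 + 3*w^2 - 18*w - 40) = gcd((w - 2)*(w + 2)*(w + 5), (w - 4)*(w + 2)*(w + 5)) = w^2 + 7*w + 10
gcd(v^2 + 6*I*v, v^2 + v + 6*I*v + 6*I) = v + 6*I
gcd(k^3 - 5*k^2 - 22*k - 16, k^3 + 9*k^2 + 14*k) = k + 2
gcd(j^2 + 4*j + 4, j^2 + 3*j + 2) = j + 2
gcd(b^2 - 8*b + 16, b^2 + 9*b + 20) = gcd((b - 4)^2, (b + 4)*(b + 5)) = 1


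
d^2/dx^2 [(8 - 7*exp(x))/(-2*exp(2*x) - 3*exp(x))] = 2*(14*exp(3*x) - 85*exp(2*x) - 72*exp(x) - 36)*exp(-x)/(8*exp(3*x) + 36*exp(2*x) + 54*exp(x) + 27)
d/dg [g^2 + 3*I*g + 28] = 2*g + 3*I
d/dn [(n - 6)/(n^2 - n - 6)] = (n^2 - n - (n - 6)*(2*n - 1) - 6)/(-n^2 + n + 6)^2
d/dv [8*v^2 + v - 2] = 16*v + 1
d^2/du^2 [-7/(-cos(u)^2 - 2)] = 14*(-2*sin(u)^4 - 3*sin(u)^2 + 3)/(cos(u)^2 + 2)^3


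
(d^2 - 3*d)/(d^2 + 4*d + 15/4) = 4*d*(d - 3)/(4*d^2 + 16*d + 15)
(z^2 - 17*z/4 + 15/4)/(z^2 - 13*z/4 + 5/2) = (z - 3)/(z - 2)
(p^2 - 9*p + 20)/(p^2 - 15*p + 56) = (p^2 - 9*p + 20)/(p^2 - 15*p + 56)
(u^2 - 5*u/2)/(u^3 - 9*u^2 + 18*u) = (u - 5/2)/(u^2 - 9*u + 18)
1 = 1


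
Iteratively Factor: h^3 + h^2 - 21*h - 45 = (h - 5)*(h^2 + 6*h + 9) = (h - 5)*(h + 3)*(h + 3)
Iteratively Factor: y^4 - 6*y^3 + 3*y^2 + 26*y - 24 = (y + 2)*(y^3 - 8*y^2 + 19*y - 12) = (y - 3)*(y + 2)*(y^2 - 5*y + 4) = (y - 4)*(y - 3)*(y + 2)*(y - 1)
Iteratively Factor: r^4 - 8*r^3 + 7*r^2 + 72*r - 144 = (r - 3)*(r^3 - 5*r^2 - 8*r + 48) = (r - 4)*(r - 3)*(r^2 - r - 12) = (r - 4)*(r - 3)*(r + 3)*(r - 4)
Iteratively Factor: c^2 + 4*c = (c)*(c + 4)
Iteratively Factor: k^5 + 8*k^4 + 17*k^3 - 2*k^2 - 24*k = (k + 3)*(k^4 + 5*k^3 + 2*k^2 - 8*k) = (k + 3)*(k + 4)*(k^3 + k^2 - 2*k) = k*(k + 3)*(k + 4)*(k^2 + k - 2) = k*(k + 2)*(k + 3)*(k + 4)*(k - 1)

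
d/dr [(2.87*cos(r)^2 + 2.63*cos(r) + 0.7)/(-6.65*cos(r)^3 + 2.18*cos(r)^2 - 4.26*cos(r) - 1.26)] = (-19.0855*cos(r)^4 - 34.979*cos(r)^3 + 3.9946*cos(r)^2 + 10.2844*cos(r) + 0.3318)*sin(r)/(44.2225*cos(r)^6 - 28.994*cos(r)^5 + 61.4104*cos(r)^4 - 1.8156*cos(r)^3 + 12.654*cos(r)^2 + 10.7352*cos(r) + 1.5876)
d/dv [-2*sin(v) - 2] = -2*cos(v)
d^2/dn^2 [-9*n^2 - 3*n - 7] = -18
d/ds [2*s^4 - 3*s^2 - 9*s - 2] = 8*s^3 - 6*s - 9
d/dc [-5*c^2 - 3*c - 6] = -10*c - 3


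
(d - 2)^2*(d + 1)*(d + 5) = d^4 + 2*d^3 - 15*d^2 + 4*d + 20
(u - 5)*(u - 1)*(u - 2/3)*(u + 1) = u^4 - 17*u^3/3 + 7*u^2/3 + 17*u/3 - 10/3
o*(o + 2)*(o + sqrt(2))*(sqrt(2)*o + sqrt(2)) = sqrt(2)*o^4 + 2*o^3 + 3*sqrt(2)*o^3 + 2*sqrt(2)*o^2 + 6*o^2 + 4*o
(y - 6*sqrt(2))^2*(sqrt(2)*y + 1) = sqrt(2)*y^3 - 23*y^2 + 60*sqrt(2)*y + 72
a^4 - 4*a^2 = a^2*(a - 2)*(a + 2)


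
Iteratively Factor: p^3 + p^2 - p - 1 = (p + 1)*(p^2 - 1) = (p - 1)*(p + 1)*(p + 1)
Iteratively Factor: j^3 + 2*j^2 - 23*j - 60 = (j + 4)*(j^2 - 2*j - 15) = (j + 3)*(j + 4)*(j - 5)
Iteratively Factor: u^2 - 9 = (u + 3)*(u - 3)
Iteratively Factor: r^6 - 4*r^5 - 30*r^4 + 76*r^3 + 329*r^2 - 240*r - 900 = (r + 3)*(r^5 - 7*r^4 - 9*r^3 + 103*r^2 + 20*r - 300) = (r + 2)*(r + 3)*(r^4 - 9*r^3 + 9*r^2 + 85*r - 150) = (r + 2)*(r + 3)^2*(r^3 - 12*r^2 + 45*r - 50) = (r - 2)*(r + 2)*(r + 3)^2*(r^2 - 10*r + 25) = (r - 5)*(r - 2)*(r + 2)*(r + 3)^2*(r - 5)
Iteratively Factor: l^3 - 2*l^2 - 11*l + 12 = (l - 1)*(l^2 - l - 12) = (l - 4)*(l - 1)*(l + 3)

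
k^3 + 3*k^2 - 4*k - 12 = (k - 2)*(k + 2)*(k + 3)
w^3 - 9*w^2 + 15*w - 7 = (w - 7)*(w - 1)^2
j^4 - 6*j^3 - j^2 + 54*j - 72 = (j - 4)*(j - 3)*(j - 2)*(j + 3)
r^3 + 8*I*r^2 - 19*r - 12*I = (r + I)*(r + 3*I)*(r + 4*I)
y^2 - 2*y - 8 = (y - 4)*(y + 2)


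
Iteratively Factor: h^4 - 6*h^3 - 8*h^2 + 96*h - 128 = (h + 4)*(h^3 - 10*h^2 + 32*h - 32) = (h - 2)*(h + 4)*(h^2 - 8*h + 16) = (h - 4)*(h - 2)*(h + 4)*(h - 4)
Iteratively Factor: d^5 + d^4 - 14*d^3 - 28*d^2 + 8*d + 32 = (d + 2)*(d^4 - d^3 - 12*d^2 - 4*d + 16) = (d + 2)^2*(d^3 - 3*d^2 - 6*d + 8) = (d + 2)^3*(d^2 - 5*d + 4) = (d - 1)*(d + 2)^3*(d - 4)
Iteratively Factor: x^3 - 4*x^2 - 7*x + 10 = (x + 2)*(x^2 - 6*x + 5) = (x - 5)*(x + 2)*(x - 1)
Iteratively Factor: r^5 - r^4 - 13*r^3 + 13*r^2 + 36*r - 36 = (r + 3)*(r^4 - 4*r^3 - r^2 + 16*r - 12) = (r - 3)*(r + 3)*(r^3 - r^2 - 4*r + 4) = (r - 3)*(r + 2)*(r + 3)*(r^2 - 3*r + 2) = (r - 3)*(r - 2)*(r + 2)*(r + 3)*(r - 1)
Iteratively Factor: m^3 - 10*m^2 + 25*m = (m - 5)*(m^2 - 5*m) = (m - 5)^2*(m)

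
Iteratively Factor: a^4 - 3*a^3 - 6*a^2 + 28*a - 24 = (a - 2)*(a^3 - a^2 - 8*a + 12) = (a - 2)^2*(a^2 + a - 6) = (a - 2)^3*(a + 3)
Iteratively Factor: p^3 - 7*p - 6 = (p + 2)*(p^2 - 2*p - 3) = (p + 1)*(p + 2)*(p - 3)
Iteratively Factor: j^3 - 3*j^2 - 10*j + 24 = (j + 3)*(j^2 - 6*j + 8) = (j - 2)*(j + 3)*(j - 4)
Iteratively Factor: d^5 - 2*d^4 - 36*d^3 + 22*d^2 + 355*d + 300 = (d - 5)*(d^4 + 3*d^3 - 21*d^2 - 83*d - 60) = (d - 5)^2*(d^3 + 8*d^2 + 19*d + 12) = (d - 5)^2*(d + 3)*(d^2 + 5*d + 4) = (d - 5)^2*(d + 1)*(d + 3)*(d + 4)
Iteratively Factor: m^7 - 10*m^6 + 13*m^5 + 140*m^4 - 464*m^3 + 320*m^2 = (m - 4)*(m^6 - 6*m^5 - 11*m^4 + 96*m^3 - 80*m^2) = (m - 4)*(m - 1)*(m^5 - 5*m^4 - 16*m^3 + 80*m^2) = m*(m - 4)*(m - 1)*(m^4 - 5*m^3 - 16*m^2 + 80*m) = m*(m - 4)^2*(m - 1)*(m^3 - m^2 - 20*m) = m*(m - 4)^2*(m - 1)*(m + 4)*(m^2 - 5*m) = m*(m - 5)*(m - 4)^2*(m - 1)*(m + 4)*(m)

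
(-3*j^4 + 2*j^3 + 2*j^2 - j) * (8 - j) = 3*j^5 - 26*j^4 + 14*j^3 + 17*j^2 - 8*j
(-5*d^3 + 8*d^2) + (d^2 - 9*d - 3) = -5*d^3 + 9*d^2 - 9*d - 3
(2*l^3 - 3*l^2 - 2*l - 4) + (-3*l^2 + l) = 2*l^3 - 6*l^2 - l - 4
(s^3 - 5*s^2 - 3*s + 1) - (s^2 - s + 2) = s^3 - 6*s^2 - 2*s - 1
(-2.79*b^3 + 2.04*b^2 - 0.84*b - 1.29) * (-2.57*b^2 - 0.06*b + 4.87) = 7.1703*b^5 - 5.0754*b^4 - 11.5509*b^3 + 13.3005*b^2 - 4.0134*b - 6.2823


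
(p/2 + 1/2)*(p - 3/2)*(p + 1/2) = p^3/2 - 7*p/8 - 3/8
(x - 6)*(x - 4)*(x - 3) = x^3 - 13*x^2 + 54*x - 72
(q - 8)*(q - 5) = q^2 - 13*q + 40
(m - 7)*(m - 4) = m^2 - 11*m + 28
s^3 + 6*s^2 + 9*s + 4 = (s + 1)^2*(s + 4)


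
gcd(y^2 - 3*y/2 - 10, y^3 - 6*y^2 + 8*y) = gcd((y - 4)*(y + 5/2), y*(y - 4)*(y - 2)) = y - 4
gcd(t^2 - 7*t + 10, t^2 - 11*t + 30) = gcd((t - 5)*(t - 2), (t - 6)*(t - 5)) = t - 5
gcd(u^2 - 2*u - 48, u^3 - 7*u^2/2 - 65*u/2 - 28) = u - 8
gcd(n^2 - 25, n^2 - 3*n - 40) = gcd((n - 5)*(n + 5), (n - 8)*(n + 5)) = n + 5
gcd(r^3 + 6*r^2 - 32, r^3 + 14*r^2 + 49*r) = 1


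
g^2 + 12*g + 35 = (g + 5)*(g + 7)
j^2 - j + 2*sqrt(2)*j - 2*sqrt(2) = (j - 1)*(j + 2*sqrt(2))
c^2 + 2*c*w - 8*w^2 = (c - 2*w)*(c + 4*w)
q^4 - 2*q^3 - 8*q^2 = q^2*(q - 4)*(q + 2)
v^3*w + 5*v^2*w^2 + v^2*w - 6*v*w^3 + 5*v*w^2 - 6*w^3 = (v - w)*(v + 6*w)*(v*w + w)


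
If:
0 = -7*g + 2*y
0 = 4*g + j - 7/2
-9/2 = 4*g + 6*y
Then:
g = -9/50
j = 211/50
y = -63/100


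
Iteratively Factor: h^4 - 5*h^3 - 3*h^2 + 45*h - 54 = (h - 2)*(h^3 - 3*h^2 - 9*h + 27) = (h - 3)*(h - 2)*(h^2 - 9) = (h - 3)*(h - 2)*(h + 3)*(h - 3)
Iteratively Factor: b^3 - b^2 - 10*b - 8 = (b + 2)*(b^2 - 3*b - 4) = (b + 1)*(b + 2)*(b - 4)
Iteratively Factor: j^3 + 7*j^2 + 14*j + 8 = (j + 1)*(j^2 + 6*j + 8) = (j + 1)*(j + 2)*(j + 4)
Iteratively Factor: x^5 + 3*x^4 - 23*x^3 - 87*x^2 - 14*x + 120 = (x + 4)*(x^4 - x^3 - 19*x^2 - 11*x + 30) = (x + 3)*(x + 4)*(x^3 - 4*x^2 - 7*x + 10) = (x + 2)*(x + 3)*(x + 4)*(x^2 - 6*x + 5) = (x - 1)*(x + 2)*(x + 3)*(x + 4)*(x - 5)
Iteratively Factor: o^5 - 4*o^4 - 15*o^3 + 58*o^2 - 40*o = (o - 5)*(o^4 + o^3 - 10*o^2 + 8*o) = o*(o - 5)*(o^3 + o^2 - 10*o + 8) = o*(o - 5)*(o + 4)*(o^2 - 3*o + 2) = o*(o - 5)*(o - 1)*(o + 4)*(o - 2)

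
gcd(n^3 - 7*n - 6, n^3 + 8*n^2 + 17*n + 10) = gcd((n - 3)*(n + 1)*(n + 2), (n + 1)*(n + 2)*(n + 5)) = n^2 + 3*n + 2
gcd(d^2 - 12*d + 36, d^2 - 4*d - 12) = d - 6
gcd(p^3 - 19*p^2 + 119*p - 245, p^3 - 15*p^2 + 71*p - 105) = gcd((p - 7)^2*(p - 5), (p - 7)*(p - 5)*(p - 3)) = p^2 - 12*p + 35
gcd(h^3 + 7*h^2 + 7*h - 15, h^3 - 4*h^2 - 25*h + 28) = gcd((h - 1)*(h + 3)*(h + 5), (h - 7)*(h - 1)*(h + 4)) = h - 1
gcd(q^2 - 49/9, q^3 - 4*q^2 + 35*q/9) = q - 7/3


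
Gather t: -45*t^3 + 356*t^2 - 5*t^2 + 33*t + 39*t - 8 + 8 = -45*t^3 + 351*t^2 + 72*t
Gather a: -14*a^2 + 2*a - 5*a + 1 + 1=-14*a^2 - 3*a + 2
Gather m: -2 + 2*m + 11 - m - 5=m + 4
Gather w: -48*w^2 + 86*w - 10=-48*w^2 + 86*w - 10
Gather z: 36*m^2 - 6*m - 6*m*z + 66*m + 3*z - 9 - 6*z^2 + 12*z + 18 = 36*m^2 + 60*m - 6*z^2 + z*(15 - 6*m) + 9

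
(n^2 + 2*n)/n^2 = (n + 2)/n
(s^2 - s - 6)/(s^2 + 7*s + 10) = (s - 3)/(s + 5)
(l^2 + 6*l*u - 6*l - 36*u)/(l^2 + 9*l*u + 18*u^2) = (l - 6)/(l + 3*u)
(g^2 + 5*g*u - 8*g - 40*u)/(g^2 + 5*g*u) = (g - 8)/g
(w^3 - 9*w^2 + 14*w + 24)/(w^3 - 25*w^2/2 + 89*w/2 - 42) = 2*(w^2 - 5*w - 6)/(2*w^2 - 17*w + 21)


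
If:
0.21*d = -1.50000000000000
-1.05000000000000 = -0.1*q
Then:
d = -7.14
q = 10.50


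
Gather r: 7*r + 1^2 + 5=7*r + 6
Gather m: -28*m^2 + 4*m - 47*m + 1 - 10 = -28*m^2 - 43*m - 9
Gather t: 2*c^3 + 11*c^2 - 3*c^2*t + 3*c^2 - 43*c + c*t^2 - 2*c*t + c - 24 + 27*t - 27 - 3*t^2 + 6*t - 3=2*c^3 + 14*c^2 - 42*c + t^2*(c - 3) + t*(-3*c^2 - 2*c + 33) - 54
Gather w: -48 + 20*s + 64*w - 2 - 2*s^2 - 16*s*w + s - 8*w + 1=-2*s^2 + 21*s + w*(56 - 16*s) - 49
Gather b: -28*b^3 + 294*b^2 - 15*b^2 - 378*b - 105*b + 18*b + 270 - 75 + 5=-28*b^3 + 279*b^2 - 465*b + 200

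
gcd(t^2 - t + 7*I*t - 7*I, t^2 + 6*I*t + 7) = t + 7*I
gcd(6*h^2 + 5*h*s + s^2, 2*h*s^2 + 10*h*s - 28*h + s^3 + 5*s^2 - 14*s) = 2*h + s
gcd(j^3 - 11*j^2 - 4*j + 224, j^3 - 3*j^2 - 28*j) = j^2 - 3*j - 28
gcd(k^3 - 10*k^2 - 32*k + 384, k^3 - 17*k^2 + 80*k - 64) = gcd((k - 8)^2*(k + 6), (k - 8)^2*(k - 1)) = k^2 - 16*k + 64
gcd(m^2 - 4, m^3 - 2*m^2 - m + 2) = m - 2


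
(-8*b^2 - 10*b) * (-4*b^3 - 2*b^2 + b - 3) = 32*b^5 + 56*b^4 + 12*b^3 + 14*b^2 + 30*b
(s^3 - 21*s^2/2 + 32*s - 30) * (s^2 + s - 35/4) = s^5 - 19*s^4/2 + 51*s^3/4 + 751*s^2/8 - 310*s + 525/2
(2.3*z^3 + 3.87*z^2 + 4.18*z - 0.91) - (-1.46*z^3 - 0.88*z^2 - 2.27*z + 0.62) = 3.76*z^3 + 4.75*z^2 + 6.45*z - 1.53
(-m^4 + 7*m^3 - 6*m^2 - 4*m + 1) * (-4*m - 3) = 4*m^5 - 25*m^4 + 3*m^3 + 34*m^2 + 8*m - 3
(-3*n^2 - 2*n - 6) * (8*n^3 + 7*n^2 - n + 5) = -24*n^5 - 37*n^4 - 59*n^3 - 55*n^2 - 4*n - 30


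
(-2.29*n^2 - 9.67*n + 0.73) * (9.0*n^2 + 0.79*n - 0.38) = -20.61*n^4 - 88.8391*n^3 - 0.1991*n^2 + 4.2513*n - 0.2774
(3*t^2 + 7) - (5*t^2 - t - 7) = -2*t^2 + t + 14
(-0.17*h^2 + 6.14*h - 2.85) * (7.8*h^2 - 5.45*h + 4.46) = -1.326*h^4 + 48.8185*h^3 - 56.4512*h^2 + 42.9169*h - 12.711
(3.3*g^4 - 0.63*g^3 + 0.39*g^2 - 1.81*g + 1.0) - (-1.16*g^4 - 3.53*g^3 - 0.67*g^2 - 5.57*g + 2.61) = 4.46*g^4 + 2.9*g^3 + 1.06*g^2 + 3.76*g - 1.61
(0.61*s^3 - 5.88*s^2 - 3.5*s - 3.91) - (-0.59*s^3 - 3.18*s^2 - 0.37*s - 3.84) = 1.2*s^3 - 2.7*s^2 - 3.13*s - 0.0700000000000003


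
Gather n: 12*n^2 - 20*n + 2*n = 12*n^2 - 18*n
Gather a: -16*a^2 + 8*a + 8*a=-16*a^2 + 16*a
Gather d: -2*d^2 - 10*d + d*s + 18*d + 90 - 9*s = -2*d^2 + d*(s + 8) - 9*s + 90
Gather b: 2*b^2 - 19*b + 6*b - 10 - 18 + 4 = 2*b^2 - 13*b - 24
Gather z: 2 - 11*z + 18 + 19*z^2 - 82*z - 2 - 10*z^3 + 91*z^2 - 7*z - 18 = -10*z^3 + 110*z^2 - 100*z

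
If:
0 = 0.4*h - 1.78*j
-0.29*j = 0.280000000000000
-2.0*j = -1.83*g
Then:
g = -1.06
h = -4.30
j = -0.97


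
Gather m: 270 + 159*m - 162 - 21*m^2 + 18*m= -21*m^2 + 177*m + 108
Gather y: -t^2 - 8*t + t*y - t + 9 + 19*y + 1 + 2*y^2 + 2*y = -t^2 - 9*t + 2*y^2 + y*(t + 21) + 10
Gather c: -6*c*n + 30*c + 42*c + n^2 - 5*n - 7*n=c*(72 - 6*n) + n^2 - 12*n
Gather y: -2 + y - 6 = y - 8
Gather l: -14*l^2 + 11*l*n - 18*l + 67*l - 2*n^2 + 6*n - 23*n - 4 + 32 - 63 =-14*l^2 + l*(11*n + 49) - 2*n^2 - 17*n - 35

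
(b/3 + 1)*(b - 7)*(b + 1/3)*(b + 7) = b^4/3 + 10*b^3/9 - 16*b^2 - 490*b/9 - 49/3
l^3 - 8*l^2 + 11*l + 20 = (l - 5)*(l - 4)*(l + 1)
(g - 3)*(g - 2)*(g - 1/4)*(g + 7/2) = g^4 - 7*g^3/4 - 89*g^2/8 + 191*g/8 - 21/4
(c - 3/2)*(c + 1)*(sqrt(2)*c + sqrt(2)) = sqrt(2)*c^3 + sqrt(2)*c^2/2 - 2*sqrt(2)*c - 3*sqrt(2)/2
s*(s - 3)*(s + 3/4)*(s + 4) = s^4 + 7*s^3/4 - 45*s^2/4 - 9*s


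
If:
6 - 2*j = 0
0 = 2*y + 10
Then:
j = 3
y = -5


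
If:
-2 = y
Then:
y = -2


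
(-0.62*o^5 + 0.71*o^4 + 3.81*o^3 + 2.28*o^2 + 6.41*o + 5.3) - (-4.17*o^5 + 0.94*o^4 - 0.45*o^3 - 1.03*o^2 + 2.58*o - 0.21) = 3.55*o^5 - 0.23*o^4 + 4.26*o^3 + 3.31*o^2 + 3.83*o + 5.51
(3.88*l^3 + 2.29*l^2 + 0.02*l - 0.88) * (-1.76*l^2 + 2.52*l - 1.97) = -6.8288*l^5 + 5.7472*l^4 - 1.908*l^3 - 2.9121*l^2 - 2.257*l + 1.7336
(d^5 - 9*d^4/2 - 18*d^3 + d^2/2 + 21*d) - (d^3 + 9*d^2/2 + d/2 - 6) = d^5 - 9*d^4/2 - 19*d^3 - 4*d^2 + 41*d/2 + 6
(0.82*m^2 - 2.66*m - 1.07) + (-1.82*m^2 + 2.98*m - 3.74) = -1.0*m^2 + 0.32*m - 4.81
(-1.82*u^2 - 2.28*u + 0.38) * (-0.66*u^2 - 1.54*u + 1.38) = 1.2012*u^4 + 4.3076*u^3 + 0.7488*u^2 - 3.7316*u + 0.5244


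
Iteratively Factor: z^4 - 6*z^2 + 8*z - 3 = (z - 1)*(z^3 + z^2 - 5*z + 3) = (z - 1)^2*(z^2 + 2*z - 3) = (z - 1)^3*(z + 3)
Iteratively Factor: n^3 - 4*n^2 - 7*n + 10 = (n + 2)*(n^2 - 6*n + 5) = (n - 5)*(n + 2)*(n - 1)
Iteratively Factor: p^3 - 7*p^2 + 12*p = (p - 4)*(p^2 - 3*p) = p*(p - 4)*(p - 3)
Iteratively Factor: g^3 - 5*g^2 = (g)*(g^2 - 5*g) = g^2*(g - 5)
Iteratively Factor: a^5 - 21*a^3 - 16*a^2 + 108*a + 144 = (a + 2)*(a^4 - 2*a^3 - 17*a^2 + 18*a + 72) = (a - 3)*(a + 2)*(a^3 + a^2 - 14*a - 24) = (a - 4)*(a - 3)*(a + 2)*(a^2 + 5*a + 6) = (a - 4)*(a - 3)*(a + 2)^2*(a + 3)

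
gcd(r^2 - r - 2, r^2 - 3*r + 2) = r - 2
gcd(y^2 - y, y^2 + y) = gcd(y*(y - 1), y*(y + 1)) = y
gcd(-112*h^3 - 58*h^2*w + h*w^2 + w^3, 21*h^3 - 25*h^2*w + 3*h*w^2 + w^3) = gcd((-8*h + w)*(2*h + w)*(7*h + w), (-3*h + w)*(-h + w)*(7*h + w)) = 7*h + w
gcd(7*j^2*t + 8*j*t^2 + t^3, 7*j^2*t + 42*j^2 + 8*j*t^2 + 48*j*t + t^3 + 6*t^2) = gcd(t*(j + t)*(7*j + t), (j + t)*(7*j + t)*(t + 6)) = 7*j^2 + 8*j*t + t^2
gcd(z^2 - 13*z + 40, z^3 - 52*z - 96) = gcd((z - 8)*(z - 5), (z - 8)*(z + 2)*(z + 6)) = z - 8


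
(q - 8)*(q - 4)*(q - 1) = q^3 - 13*q^2 + 44*q - 32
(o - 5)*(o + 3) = o^2 - 2*o - 15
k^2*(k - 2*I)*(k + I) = k^4 - I*k^3 + 2*k^2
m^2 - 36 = (m - 6)*(m + 6)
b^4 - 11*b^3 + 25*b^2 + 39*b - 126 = (b - 7)*(b - 3)^2*(b + 2)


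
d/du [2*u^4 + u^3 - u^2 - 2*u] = 8*u^3 + 3*u^2 - 2*u - 2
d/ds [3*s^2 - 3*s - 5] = 6*s - 3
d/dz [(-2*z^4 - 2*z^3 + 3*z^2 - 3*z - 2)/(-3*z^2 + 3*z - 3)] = (4*z^5 - 4*z^4 + 4*z^3 + 6*z^2 - 10*z + 5)/(3*(z^4 - 2*z^3 + 3*z^2 - 2*z + 1))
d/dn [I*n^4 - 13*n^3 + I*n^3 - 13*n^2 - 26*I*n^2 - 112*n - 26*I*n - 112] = 4*I*n^3 + n^2*(-39 + 3*I) + n*(-26 - 52*I) - 112 - 26*I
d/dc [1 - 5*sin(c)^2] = -5*sin(2*c)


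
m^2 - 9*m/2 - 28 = (m - 8)*(m + 7/2)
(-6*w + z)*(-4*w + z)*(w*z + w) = 24*w^3*z + 24*w^3 - 10*w^2*z^2 - 10*w^2*z + w*z^3 + w*z^2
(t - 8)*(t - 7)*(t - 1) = t^3 - 16*t^2 + 71*t - 56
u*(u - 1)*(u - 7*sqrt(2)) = u^3 - 7*sqrt(2)*u^2 - u^2 + 7*sqrt(2)*u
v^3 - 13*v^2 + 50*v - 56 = (v - 7)*(v - 4)*(v - 2)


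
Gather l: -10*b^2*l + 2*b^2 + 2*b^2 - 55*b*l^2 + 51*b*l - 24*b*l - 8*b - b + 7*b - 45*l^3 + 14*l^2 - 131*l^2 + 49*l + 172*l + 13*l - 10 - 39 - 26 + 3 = 4*b^2 - 2*b - 45*l^3 + l^2*(-55*b - 117) + l*(-10*b^2 + 27*b + 234) - 72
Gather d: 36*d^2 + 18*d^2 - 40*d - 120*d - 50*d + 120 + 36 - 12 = 54*d^2 - 210*d + 144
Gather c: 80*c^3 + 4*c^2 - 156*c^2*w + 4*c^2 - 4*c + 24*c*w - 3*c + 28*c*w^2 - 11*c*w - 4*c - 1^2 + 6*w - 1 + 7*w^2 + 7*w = 80*c^3 + c^2*(8 - 156*w) + c*(28*w^2 + 13*w - 11) + 7*w^2 + 13*w - 2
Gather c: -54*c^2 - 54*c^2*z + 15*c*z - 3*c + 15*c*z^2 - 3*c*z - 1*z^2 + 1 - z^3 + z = c^2*(-54*z - 54) + c*(15*z^2 + 12*z - 3) - z^3 - z^2 + z + 1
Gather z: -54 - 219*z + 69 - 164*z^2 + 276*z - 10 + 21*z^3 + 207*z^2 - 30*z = 21*z^3 + 43*z^2 + 27*z + 5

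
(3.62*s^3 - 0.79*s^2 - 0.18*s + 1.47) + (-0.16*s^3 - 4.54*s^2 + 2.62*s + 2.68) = 3.46*s^3 - 5.33*s^2 + 2.44*s + 4.15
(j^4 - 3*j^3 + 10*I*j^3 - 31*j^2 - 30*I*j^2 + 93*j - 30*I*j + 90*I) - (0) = j^4 - 3*j^3 + 10*I*j^3 - 31*j^2 - 30*I*j^2 + 93*j - 30*I*j + 90*I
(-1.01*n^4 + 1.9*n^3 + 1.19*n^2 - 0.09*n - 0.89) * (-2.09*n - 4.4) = 2.1109*n^5 + 0.473000000000001*n^4 - 10.8471*n^3 - 5.0479*n^2 + 2.2561*n + 3.916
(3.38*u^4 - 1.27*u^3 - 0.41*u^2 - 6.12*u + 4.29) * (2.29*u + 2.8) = 7.7402*u^5 + 6.5557*u^4 - 4.4949*u^3 - 15.1628*u^2 - 7.3119*u + 12.012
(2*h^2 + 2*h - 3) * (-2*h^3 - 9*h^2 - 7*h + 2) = -4*h^5 - 22*h^4 - 26*h^3 + 17*h^2 + 25*h - 6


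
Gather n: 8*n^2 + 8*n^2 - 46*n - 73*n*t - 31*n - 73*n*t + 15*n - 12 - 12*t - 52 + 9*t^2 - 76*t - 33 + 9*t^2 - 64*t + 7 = 16*n^2 + n*(-146*t - 62) + 18*t^2 - 152*t - 90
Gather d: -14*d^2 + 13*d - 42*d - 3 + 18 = -14*d^2 - 29*d + 15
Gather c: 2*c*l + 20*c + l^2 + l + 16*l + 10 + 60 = c*(2*l + 20) + l^2 + 17*l + 70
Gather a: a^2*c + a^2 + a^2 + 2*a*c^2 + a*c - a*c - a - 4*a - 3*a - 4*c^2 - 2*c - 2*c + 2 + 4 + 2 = a^2*(c + 2) + a*(2*c^2 - 8) - 4*c^2 - 4*c + 8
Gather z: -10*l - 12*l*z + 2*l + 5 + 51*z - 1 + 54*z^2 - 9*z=-8*l + 54*z^2 + z*(42 - 12*l) + 4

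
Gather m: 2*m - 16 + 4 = 2*m - 12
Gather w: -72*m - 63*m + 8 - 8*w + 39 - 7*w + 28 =-135*m - 15*w + 75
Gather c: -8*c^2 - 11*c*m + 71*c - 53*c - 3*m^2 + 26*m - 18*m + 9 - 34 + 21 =-8*c^2 + c*(18 - 11*m) - 3*m^2 + 8*m - 4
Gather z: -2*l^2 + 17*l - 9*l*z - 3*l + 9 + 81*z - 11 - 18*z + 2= -2*l^2 + 14*l + z*(63 - 9*l)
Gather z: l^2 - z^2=l^2 - z^2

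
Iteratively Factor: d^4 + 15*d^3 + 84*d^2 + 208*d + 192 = (d + 4)*(d^3 + 11*d^2 + 40*d + 48) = (d + 4)^2*(d^2 + 7*d + 12) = (d + 4)^3*(d + 3)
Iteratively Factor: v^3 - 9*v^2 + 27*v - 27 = (v - 3)*(v^2 - 6*v + 9) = (v - 3)^2*(v - 3)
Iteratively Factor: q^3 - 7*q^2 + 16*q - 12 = (q - 2)*(q^2 - 5*q + 6) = (q - 2)^2*(q - 3)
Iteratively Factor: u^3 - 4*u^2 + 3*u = (u - 1)*(u^2 - 3*u) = (u - 3)*(u - 1)*(u)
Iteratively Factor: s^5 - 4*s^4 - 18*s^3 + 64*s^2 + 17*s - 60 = (s + 4)*(s^4 - 8*s^3 + 14*s^2 + 8*s - 15) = (s + 1)*(s + 4)*(s^3 - 9*s^2 + 23*s - 15) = (s - 3)*(s + 1)*(s + 4)*(s^2 - 6*s + 5) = (s - 3)*(s - 1)*(s + 1)*(s + 4)*(s - 5)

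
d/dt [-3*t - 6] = -3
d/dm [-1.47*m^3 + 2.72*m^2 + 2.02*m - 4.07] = -4.41*m^2 + 5.44*m + 2.02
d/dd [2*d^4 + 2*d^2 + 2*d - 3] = 8*d^3 + 4*d + 2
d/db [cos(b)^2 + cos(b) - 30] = -sin(b) - sin(2*b)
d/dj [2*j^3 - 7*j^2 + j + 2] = 6*j^2 - 14*j + 1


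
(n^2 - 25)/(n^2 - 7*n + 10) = (n + 5)/(n - 2)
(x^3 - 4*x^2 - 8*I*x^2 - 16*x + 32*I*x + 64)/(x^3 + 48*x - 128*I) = (x - 4)/(x + 8*I)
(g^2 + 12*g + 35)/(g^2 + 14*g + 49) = (g + 5)/(g + 7)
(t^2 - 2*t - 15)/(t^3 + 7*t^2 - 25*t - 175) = (t + 3)/(t^2 + 12*t + 35)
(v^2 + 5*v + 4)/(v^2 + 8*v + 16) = (v + 1)/(v + 4)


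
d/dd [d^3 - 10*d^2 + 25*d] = 3*d^2 - 20*d + 25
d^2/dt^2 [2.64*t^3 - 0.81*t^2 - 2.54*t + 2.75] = 15.84*t - 1.62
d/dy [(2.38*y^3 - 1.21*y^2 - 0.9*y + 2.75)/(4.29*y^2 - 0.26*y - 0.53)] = (10.2102*y^4 - 1.2376*y^3 + 0.391400000000001*y^2 - 22.3124*y + 1.192)/(18.4041*y^4 - 2.2308*y^3 - 4.4798*y^2 + 0.2756*y + 0.2809)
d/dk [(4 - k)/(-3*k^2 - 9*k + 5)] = (-3*k^2 + 24*k + 31)/(9*k^4 + 54*k^3 + 51*k^2 - 90*k + 25)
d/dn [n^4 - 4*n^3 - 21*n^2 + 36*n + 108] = 4*n^3 - 12*n^2 - 42*n + 36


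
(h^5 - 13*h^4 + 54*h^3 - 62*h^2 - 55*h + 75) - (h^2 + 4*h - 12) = h^5 - 13*h^4 + 54*h^3 - 63*h^2 - 59*h + 87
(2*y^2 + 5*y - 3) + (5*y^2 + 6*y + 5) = 7*y^2 + 11*y + 2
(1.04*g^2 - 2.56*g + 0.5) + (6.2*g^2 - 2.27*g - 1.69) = 7.24*g^2 - 4.83*g - 1.19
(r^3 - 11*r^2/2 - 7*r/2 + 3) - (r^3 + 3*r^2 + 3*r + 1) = -17*r^2/2 - 13*r/2 + 2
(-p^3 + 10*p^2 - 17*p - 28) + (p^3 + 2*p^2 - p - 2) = 12*p^2 - 18*p - 30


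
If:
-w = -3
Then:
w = 3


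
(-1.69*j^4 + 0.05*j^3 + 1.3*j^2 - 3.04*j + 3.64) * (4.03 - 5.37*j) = 9.0753*j^5 - 7.0792*j^4 - 6.7795*j^3 + 21.5638*j^2 - 31.798*j + 14.6692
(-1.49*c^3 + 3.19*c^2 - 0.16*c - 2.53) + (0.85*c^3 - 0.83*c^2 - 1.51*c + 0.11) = -0.64*c^3 + 2.36*c^2 - 1.67*c - 2.42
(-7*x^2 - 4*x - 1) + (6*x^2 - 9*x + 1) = -x^2 - 13*x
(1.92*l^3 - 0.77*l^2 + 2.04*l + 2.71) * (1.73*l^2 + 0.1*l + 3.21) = 3.3216*l^5 - 1.1401*l^4 + 9.6154*l^3 + 2.4206*l^2 + 6.8194*l + 8.6991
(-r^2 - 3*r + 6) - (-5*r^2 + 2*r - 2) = 4*r^2 - 5*r + 8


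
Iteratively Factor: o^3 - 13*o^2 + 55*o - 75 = (o - 5)*(o^2 - 8*o + 15) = (o - 5)^2*(o - 3)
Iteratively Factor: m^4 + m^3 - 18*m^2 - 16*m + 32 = (m - 1)*(m^3 + 2*m^2 - 16*m - 32) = (m - 1)*(m + 4)*(m^2 - 2*m - 8) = (m - 1)*(m + 2)*(m + 4)*(m - 4)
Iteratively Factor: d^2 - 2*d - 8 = (d + 2)*(d - 4)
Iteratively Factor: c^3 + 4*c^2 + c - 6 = (c + 3)*(c^2 + c - 2) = (c + 2)*(c + 3)*(c - 1)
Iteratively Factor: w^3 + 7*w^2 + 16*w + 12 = (w + 2)*(w^2 + 5*w + 6) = (w + 2)*(w + 3)*(w + 2)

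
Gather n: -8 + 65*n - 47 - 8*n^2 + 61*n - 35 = -8*n^2 + 126*n - 90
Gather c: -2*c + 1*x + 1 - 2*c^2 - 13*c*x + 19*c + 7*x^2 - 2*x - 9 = -2*c^2 + c*(17 - 13*x) + 7*x^2 - x - 8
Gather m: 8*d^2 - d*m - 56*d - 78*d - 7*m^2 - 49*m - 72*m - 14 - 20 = 8*d^2 - 134*d - 7*m^2 + m*(-d - 121) - 34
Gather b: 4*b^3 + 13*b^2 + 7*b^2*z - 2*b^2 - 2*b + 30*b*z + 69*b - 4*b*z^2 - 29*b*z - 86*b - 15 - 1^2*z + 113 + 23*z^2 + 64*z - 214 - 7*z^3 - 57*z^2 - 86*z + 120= 4*b^3 + b^2*(7*z + 11) + b*(-4*z^2 + z - 19) - 7*z^3 - 34*z^2 - 23*z + 4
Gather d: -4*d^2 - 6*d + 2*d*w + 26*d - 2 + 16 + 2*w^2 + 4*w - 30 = -4*d^2 + d*(2*w + 20) + 2*w^2 + 4*w - 16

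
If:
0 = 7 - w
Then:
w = 7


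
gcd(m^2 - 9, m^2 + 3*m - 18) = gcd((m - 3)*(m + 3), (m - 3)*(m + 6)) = m - 3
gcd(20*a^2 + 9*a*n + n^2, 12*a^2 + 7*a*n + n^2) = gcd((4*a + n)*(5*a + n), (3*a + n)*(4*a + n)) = 4*a + n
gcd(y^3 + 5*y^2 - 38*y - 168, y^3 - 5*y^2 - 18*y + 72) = y^2 - 2*y - 24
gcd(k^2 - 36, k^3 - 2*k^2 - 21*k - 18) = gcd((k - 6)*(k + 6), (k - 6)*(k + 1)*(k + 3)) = k - 6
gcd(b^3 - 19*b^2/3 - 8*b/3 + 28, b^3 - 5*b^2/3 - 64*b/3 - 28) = b^2 - 4*b - 12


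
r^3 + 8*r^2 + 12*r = r*(r + 2)*(r + 6)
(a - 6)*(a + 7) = a^2 + a - 42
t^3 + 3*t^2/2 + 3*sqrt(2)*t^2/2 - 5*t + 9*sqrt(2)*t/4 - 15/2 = (t + 3/2)*(t - sqrt(2))*(t + 5*sqrt(2)/2)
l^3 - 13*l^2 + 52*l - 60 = (l - 6)*(l - 5)*(l - 2)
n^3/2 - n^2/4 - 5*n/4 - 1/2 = (n/2 + 1/4)*(n - 2)*(n + 1)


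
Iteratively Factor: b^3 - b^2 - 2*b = (b)*(b^2 - b - 2) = b*(b - 2)*(b + 1)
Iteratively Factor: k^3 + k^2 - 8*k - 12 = (k + 2)*(k^2 - k - 6) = (k - 3)*(k + 2)*(k + 2)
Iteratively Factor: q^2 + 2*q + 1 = (q + 1)*(q + 1)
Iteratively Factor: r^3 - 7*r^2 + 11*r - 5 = (r - 5)*(r^2 - 2*r + 1) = (r - 5)*(r - 1)*(r - 1)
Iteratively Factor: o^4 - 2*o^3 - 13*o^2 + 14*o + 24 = (o + 1)*(o^3 - 3*o^2 - 10*o + 24) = (o - 2)*(o + 1)*(o^2 - o - 12) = (o - 2)*(o + 1)*(o + 3)*(o - 4)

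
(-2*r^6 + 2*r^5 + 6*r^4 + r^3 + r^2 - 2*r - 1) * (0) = 0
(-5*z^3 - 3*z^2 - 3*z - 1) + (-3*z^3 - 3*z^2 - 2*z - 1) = -8*z^3 - 6*z^2 - 5*z - 2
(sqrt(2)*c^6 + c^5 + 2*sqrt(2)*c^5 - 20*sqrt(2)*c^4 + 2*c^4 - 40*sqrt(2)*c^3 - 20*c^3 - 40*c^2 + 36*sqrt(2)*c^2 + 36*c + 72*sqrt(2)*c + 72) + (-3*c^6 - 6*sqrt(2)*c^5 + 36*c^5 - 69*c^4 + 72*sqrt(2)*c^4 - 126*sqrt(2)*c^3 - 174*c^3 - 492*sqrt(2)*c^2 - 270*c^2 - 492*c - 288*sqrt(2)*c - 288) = -3*c^6 + sqrt(2)*c^6 - 4*sqrt(2)*c^5 + 37*c^5 - 67*c^4 + 52*sqrt(2)*c^4 - 166*sqrt(2)*c^3 - 194*c^3 - 456*sqrt(2)*c^2 - 310*c^2 - 456*c - 216*sqrt(2)*c - 216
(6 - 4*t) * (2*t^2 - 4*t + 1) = -8*t^3 + 28*t^2 - 28*t + 6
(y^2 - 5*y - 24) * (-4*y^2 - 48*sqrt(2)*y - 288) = -4*y^4 - 48*sqrt(2)*y^3 + 20*y^3 - 192*y^2 + 240*sqrt(2)*y^2 + 1440*y + 1152*sqrt(2)*y + 6912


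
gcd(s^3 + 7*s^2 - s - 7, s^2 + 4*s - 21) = s + 7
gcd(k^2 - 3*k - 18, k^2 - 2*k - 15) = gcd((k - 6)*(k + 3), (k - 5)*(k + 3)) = k + 3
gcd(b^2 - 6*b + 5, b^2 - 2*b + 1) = b - 1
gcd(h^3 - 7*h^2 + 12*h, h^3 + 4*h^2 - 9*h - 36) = h - 3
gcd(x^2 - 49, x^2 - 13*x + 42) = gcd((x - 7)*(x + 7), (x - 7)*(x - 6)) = x - 7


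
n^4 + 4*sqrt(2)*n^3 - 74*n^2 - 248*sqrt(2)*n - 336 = (n - 6*sqrt(2))*(n + sqrt(2))*(n + 2*sqrt(2))*(n + 7*sqrt(2))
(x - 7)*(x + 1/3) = x^2 - 20*x/3 - 7/3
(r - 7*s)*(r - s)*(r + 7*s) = r^3 - r^2*s - 49*r*s^2 + 49*s^3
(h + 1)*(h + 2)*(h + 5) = h^3 + 8*h^2 + 17*h + 10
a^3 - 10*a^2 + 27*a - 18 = (a - 6)*(a - 3)*(a - 1)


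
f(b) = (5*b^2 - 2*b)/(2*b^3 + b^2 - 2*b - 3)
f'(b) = (10*b - 2)/(2*b^3 + b^2 - 2*b - 3) + (5*b^2 - 2*b)*(-6*b^2 - 2*b + 2)/(2*b^3 + b^2 - 2*b - 3)^2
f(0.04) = 0.02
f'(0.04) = 0.51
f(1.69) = 1.78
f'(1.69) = -2.94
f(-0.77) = -2.53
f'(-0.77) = 5.42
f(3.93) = 0.55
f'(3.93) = -0.13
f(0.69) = -0.31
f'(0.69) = -1.72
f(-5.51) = -0.55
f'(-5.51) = -0.12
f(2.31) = 0.99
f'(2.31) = -0.58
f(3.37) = 0.64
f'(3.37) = -0.19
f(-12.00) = -0.23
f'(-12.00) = -0.02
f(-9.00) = -0.31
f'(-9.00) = -0.04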